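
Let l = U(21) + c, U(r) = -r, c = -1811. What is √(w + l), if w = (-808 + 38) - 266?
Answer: 2*I*√717 ≈ 53.554*I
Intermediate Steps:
l = -1832 (l = -1*21 - 1811 = -21 - 1811 = -1832)
w = -1036 (w = -770 - 266 = -1036)
√(w + l) = √(-1036 - 1832) = √(-2868) = 2*I*√717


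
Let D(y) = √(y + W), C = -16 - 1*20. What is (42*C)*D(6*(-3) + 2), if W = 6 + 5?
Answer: -1512*I*√5 ≈ -3380.9*I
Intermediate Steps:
C = -36 (C = -16 - 20 = -36)
W = 11
D(y) = √(11 + y) (D(y) = √(y + 11) = √(11 + y))
(42*C)*D(6*(-3) + 2) = (42*(-36))*√(11 + (6*(-3) + 2)) = -1512*√(11 + (-18 + 2)) = -1512*√(11 - 16) = -1512*I*√5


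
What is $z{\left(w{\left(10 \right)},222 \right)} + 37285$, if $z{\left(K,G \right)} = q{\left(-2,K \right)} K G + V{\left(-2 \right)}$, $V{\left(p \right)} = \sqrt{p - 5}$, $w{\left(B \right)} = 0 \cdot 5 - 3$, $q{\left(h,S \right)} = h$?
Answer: $38617 + i \sqrt{7} \approx 38617.0 + 2.6458 i$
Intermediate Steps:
$w{\left(B \right)} = -3$ ($w{\left(B \right)} = 0 - 3 = -3$)
$V{\left(p \right)} = \sqrt{-5 + p}$
$z{\left(K,G \right)} = i \sqrt{7} - 2 G K$ ($z{\left(K,G \right)} = - 2 K G + \sqrt{-5 - 2} = - 2 G K + \sqrt{-7} = - 2 G K + i \sqrt{7} = i \sqrt{7} - 2 G K$)
$z{\left(w{\left(10 \right)},222 \right)} + 37285 = \left(i \sqrt{7} - 444 \left(-3\right)\right) + 37285 = \left(i \sqrt{7} + 1332\right) + 37285 = \left(1332 + i \sqrt{7}\right) + 37285 = 38617 + i \sqrt{7}$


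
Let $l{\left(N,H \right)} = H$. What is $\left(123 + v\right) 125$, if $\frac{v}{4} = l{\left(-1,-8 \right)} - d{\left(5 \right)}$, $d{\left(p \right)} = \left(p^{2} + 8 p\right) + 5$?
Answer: $-23625$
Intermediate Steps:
$d{\left(p \right)} = 5 + p^{2} + 8 p$
$v = -312$ ($v = 4 \left(-8 - \left(5 + 5^{2} + 8 \cdot 5\right)\right) = 4 \left(-8 - \left(5 + 25 + 40\right)\right) = 4 \left(-8 - 70\right) = 4 \left(-78\right) = -312$)
$\left(123 + v\right) 125 = \left(123 - 312\right) 125 = \left(-189\right) 125 = -23625$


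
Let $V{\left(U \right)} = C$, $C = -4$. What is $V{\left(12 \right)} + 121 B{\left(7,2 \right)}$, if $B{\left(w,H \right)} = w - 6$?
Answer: $117$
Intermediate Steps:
$V{\left(U \right)} = -4$
$B{\left(w,H \right)} = -6 + w$ ($B{\left(w,H \right)} = w - 6 = -6 + w$)
$V{\left(12 \right)} + 121 B{\left(7,2 \right)} = -4 + 121 \left(-6 + 7\right) = -4 + 121 \cdot 1 = -4 + 121 = 117$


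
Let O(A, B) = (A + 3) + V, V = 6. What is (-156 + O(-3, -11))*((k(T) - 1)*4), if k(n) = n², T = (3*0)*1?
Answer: 600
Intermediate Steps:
T = 0 (T = 0*1 = 0)
O(A, B) = 9 + A (O(A, B) = (A + 3) + 6 = (3 + A) + 6 = 9 + A)
(-156 + O(-3, -11))*((k(T) - 1)*4) = (-156 + (9 - 3))*((0² - 1)*4) = (-156 + 6)*((0 - 1)*4) = -(-150)*4 = -150*(-4) = 600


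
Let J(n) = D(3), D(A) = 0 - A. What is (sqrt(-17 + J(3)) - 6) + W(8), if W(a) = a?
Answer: 2 + 2*I*sqrt(5) ≈ 2.0 + 4.4721*I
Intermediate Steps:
D(A) = -A
J(n) = -3 (J(n) = -1*3 = -3)
(sqrt(-17 + J(3)) - 6) + W(8) = (sqrt(-17 - 3) - 6) + 8 = (sqrt(-20) - 6) + 8 = (2*I*sqrt(5) - 6) + 8 = (-6 + 2*I*sqrt(5)) + 8 = 2 + 2*I*sqrt(5)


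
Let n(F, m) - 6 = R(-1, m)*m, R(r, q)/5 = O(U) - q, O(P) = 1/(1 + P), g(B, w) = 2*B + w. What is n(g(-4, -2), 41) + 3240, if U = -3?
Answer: -10523/2 ≈ -5261.5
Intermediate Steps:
g(B, w) = w + 2*B
R(r, q) = -5/2 - 5*q (R(r, q) = 5*(1/(1 - 3) - q) = 5*(1/(-2) - q) = 5*(-½ - q) = -5/2 - 5*q)
n(F, m) = 6 + m*(-5/2 - 5*m) (n(F, m) = 6 + (-5/2 - 5*m)*m = 6 + m*(-5/2 - 5*m))
n(g(-4, -2), 41) + 3240 = (6 - 5/2*41*(1 + 2*41)) + 3240 = (6 - 5/2*41*(1 + 82)) + 3240 = (6 - 5/2*41*83) + 3240 = (6 - 17015/2) + 3240 = -17003/2 + 3240 = -10523/2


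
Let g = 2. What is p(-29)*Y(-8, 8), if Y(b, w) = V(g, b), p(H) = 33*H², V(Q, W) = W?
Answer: -222024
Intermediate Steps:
Y(b, w) = b
p(-29)*Y(-8, 8) = (33*(-29)²)*(-8) = (33*841)*(-8) = 27753*(-8) = -222024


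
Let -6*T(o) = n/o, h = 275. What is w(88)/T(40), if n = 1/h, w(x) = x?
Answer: -5808000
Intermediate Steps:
n = 1/275 ≈ 0.0036364
T(o) = -1/(1650*o)
w(88)/T(40) = 88/((-1/1650/40)) = 88/((-1/1650*1/40)) = 88/(-1/66000) = 88*(-66000) = -5808000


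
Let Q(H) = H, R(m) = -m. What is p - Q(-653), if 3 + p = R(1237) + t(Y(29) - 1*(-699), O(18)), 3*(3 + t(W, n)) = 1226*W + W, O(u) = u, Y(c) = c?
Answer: 297162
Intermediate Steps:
t(W, n) = -3 + 409*W (t(W, n) = -3 + (1226*W + W)/3 = -3 + (1227*W)/3 = -3 + 409*W)
p = 296509 (p = -3 + (-1*1237 + (-3 + 409*(29 - 1*(-699)))) = -3 + (-1237 + (-3 + 409*(29 + 699))) = -3 + (-1237 + (-3 + 409*728)) = -3 + (-1237 + (-3 + 297752)) = -3 + (-1237 + 297749) = -3 + 296512 = 296509)
p - Q(-653) = 296509 - 1*(-653) = 296509 + 653 = 297162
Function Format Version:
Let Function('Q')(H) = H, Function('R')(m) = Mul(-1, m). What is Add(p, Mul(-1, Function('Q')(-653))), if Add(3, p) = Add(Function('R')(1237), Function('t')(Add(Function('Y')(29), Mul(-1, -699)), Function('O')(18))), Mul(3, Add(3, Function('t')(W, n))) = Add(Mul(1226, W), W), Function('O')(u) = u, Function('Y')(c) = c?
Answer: 297162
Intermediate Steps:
Function('t')(W, n) = Add(-3, Mul(409, W)) (Function('t')(W, n) = Add(-3, Mul(Rational(1, 3), Add(Mul(1226, W), W))) = Add(-3, Mul(Rational(1, 3), Mul(1227, W))) = Add(-3, Mul(409, W)))
p = 296509 (p = Add(-3, Add(Mul(-1, 1237), Add(-3, Mul(409, Add(29, Mul(-1, -699)))))) = Add(-3, Add(-1237, Add(-3, Mul(409, Add(29, 699))))) = Add(-3, Add(-1237, Add(-3, Mul(409, 728)))) = Add(-3, Add(-1237, Add(-3, 297752))) = Add(-3, Add(-1237, 297749)) = Add(-3, 296512) = 296509)
Add(p, Mul(-1, Function('Q')(-653))) = Add(296509, Mul(-1, -653)) = Add(296509, 653) = 297162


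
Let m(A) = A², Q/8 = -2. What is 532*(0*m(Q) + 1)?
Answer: 532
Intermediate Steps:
Q = -16 (Q = 8*(-2) = -16)
532*(0*m(Q) + 1) = 532*(0*(-16)² + 1) = 532*(0*256 + 1) = 532*(0 + 1) = 532*1 = 532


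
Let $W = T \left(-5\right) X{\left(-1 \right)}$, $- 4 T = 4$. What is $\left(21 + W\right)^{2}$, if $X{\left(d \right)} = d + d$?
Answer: $121$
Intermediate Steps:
$T = -1$ ($T = \left(- \frac{1}{4}\right) 4 = -1$)
$X{\left(d \right)} = 2 d$
$W = -10$ ($W = \left(-1\right) \left(-5\right) 2 \left(-1\right) = 5 \left(-2\right) = -10$)
$\left(21 + W\right)^{2} = \left(21 - 10\right)^{2} = 11^{2} = 121$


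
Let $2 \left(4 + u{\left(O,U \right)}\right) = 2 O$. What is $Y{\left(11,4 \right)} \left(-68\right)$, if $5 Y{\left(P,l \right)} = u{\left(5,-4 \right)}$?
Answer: $- \frac{68}{5} \approx -13.6$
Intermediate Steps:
$u{\left(O,U \right)} = -4 + O$ ($u{\left(O,U \right)} = -4 + \frac{2 O}{2} = -4 + O$)
$Y{\left(P,l \right)} = \frac{1}{5}$ ($Y{\left(P,l \right)} = \frac{-4 + 5}{5} = \frac{1}{5} \cdot 1 = \frac{1}{5}$)
$Y{\left(11,4 \right)} \left(-68\right) = \frac{1}{5} \left(-68\right) = - \frac{68}{5}$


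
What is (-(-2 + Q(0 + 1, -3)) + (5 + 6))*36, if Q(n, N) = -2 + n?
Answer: 504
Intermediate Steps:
(-(-2 + Q(0 + 1, -3)) + (5 + 6))*36 = (-(-2 + (-2 + (0 + 1))) + (5 + 6))*36 = (-(-2 + (-2 + 1)) + 11)*36 = (-(-2 - 1) + 11)*36 = (-1*(-3) + 11)*36 = (3 + 11)*36 = 14*36 = 504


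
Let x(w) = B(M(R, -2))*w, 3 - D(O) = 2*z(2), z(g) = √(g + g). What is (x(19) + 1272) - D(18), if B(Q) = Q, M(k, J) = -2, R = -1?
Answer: 1235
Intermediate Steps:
z(g) = √2*√g (z(g) = √(2*g) = √2*√g)
D(O) = -1 (D(O) = 3 - 2*√2*√2 = 3 - 2*2 = 3 - 1*4 = 3 - 4 = -1)
x(w) = -2*w
(x(19) + 1272) - D(18) = (-2*19 + 1272) - 1*(-1) = (-38 + 1272) + 1 = 1234 + 1 = 1235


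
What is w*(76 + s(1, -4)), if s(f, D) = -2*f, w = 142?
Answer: 10508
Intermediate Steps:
w*(76 + s(1, -4)) = 142*(76 - 2*1) = 142*(76 - 2) = 142*74 = 10508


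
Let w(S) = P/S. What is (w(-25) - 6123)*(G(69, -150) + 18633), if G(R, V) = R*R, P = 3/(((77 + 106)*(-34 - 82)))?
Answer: -12669707302203/88450 ≈ -1.4324e+8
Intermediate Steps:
P = -1/7076 (P = 3/((183*(-116))) = 3/(-21228) = 3*(-1/21228) = -1/7076 ≈ -0.00014132)
G(R, V) = R²
w(S) = -1/(7076*S)
(w(-25) - 6123)*(G(69, -150) + 18633) = (-1/7076/(-25) - 6123)*(69² + 18633) = (-1/7076*(-1/25) - 6123)*(4761 + 18633) = (1/176900 - 6123)*23394 = -1083158699/176900*23394 = -12669707302203/88450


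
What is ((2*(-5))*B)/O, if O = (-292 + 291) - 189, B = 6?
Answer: 6/19 ≈ 0.31579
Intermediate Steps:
O = -190 (O = -1 - 189 = -190)
((2*(-5))*B)/O = ((2*(-5))*6)/(-190) = -10*6*(-1/190) = -60*(-1/190) = 6/19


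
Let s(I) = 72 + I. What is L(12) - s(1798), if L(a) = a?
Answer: -1858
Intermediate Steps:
L(12) - s(1798) = 12 - (72 + 1798) = 12 - 1*1870 = 12 - 1870 = -1858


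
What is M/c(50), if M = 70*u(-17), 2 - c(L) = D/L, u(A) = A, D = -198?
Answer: -29750/149 ≈ -199.66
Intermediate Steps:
c(L) = 2 + 198/L (c(L) = 2 - (-198)/L = 2 + 198/L)
M = -1190 (M = 70*(-17) = -1190)
M/c(50) = -1190/(2 + 198/50) = -1190/(2 + 198*(1/50)) = -1190/(2 + 99/25) = -1190/149/25 = -1190*25/149 = -29750/149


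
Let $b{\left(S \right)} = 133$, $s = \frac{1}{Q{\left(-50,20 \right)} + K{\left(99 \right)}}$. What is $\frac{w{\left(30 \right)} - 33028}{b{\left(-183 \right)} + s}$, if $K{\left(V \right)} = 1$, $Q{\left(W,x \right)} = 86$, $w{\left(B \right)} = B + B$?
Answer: $- \frac{717054}{2893} \approx -247.86$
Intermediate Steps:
$w{\left(B \right)} = 2 B$
$s = \frac{1}{87}$ ($s = \frac{1}{86 + 1} = \frac{1}{87} \approx 0.011494$)
$\frac{w{\left(30 \right)} - 33028}{b{\left(-183 \right)} + s} = \frac{2 \cdot 30 - 33028}{133 + \frac{1}{87}} = \frac{60 - 33028}{\frac{11572}{87}} = \left(-32968\right) \frac{87}{11572} = - \frac{717054}{2893}$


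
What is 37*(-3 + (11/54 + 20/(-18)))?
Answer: -7807/54 ≈ -144.57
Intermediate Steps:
37*(-3 + (11/54 + 20/(-18))) = 37*(-3 + (11*(1/54) + 20*(-1/18))) = 37*(-3 + (11/54 - 10/9)) = 37*(-3 - 49/54) = 37*(-211/54) = -7807/54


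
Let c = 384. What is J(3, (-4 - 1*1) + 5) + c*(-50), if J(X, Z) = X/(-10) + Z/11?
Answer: -192003/10 ≈ -19200.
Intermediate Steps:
J(X, Z) = -X/10 + Z/11 (J(X, Z) = X*(-⅒) + Z*(1/11) = -X/10 + Z/11)
J(3, (-4 - 1*1) + 5) + c*(-50) = (-⅒*3 + ((-4 - 1*1) + 5)/11) + 384*(-50) = (-3/10 + ((-4 - 1) + 5)/11) - 19200 = (-3/10 + (-5 + 5)/11) - 19200 = (-3/10 + (1/11)*0) - 19200 = (-3/10 + 0) - 19200 = -3/10 - 19200 = -192003/10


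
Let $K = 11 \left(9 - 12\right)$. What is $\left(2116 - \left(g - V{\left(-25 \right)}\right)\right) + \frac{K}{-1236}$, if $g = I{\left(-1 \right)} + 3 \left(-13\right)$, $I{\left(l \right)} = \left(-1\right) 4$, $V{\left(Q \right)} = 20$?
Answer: $\frac{897759}{412} \approx 2179.0$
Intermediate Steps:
$I{\left(l \right)} = -4$
$K = -33$ ($K = 11 \left(9 - 12\right) = 11 \left(-3\right) = -33$)
$g = -43$ ($g = -4 + 3 \left(-13\right) = -4 - 39 = -43$)
$\left(2116 - \left(g - V{\left(-25 \right)}\right)\right) + \frac{K}{-1236} = \left(2116 + \left(20 - -43\right)\right) - \frac{33}{-1236} = \left(2116 + \left(20 + 43\right)\right) - - \frac{11}{412} = \left(2116 + 63\right) + \frac{11}{412} = 2179 + \frac{11}{412} = \frac{897759}{412}$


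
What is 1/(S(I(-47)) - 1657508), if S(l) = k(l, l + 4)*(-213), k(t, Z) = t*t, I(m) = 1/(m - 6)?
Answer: -2809/4655940185 ≈ -6.0332e-7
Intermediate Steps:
I(m) = 1/(-6 + m)
k(t, Z) = t²
S(l) = -213*l² (S(l) = l²*(-213) = -213*l²)
1/(S(I(-47)) - 1657508) = 1/(-213/(-6 - 47)² - 1657508) = 1/(-213*(1/(-53))² - 1657508) = 1/(-213*(-1/53)² - 1657508) = 1/(-213*1/2809 - 1657508) = 1/(-213/2809 - 1657508) = 1/(-4655940185/2809) = -2809/4655940185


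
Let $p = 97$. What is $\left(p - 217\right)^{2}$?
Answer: $14400$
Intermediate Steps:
$\left(p - 217\right)^{2} = \left(97 - 217\right)^{2} = \left(-120\right)^{2} = 14400$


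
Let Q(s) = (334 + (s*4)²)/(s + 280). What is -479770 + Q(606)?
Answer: -209600055/443 ≈ -4.7314e+5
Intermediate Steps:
Q(s) = (334 + 16*s²)/(280 + s) (Q(s) = (334 + (4*s)²)/(280 + s) = (334 + 16*s²)/(280 + s))
-479770 + Q(606) = -479770 + 2*(167 + 8*606²)/(280 + 606) = -479770 + 2*(167 + 8*367236)/886 = -479770 + 2*(1/886)*(167 + 2937888) = -479770 + 2*(1/886)*2938055 = -479770 + 2938055/443 = -209600055/443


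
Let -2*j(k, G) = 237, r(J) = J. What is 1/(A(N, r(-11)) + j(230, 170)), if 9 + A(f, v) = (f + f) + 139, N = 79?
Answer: 2/339 ≈ 0.0058997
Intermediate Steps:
j(k, G) = -237/2 (j(k, G) = -1/2*237 = -237/2)
A(f, v) = 130 + 2*f (A(f, v) = -9 + ((f + f) + 139) = -9 + (2*f + 139) = -9 + (139 + 2*f) = 130 + 2*f)
1/(A(N, r(-11)) + j(230, 170)) = 1/((130 + 2*79) - 237/2) = 1/((130 + 158) - 237/2) = 1/(288 - 237/2) = 1/(339/2) = 2/339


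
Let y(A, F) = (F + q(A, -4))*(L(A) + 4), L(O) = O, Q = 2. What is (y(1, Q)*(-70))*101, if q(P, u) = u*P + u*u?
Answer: -494900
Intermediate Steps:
q(P, u) = u² + P*u (q(P, u) = P*u + u² = u² + P*u)
y(A, F) = (4 + A)*(16 + F - 4*A) (y(A, F) = (F - 4*(A - 4))*(A + 4) = (F - 4*(-4 + A))*(4 + A) = (F + (16 - 4*A))*(4 + A) = (16 + F - 4*A)*(4 + A) = (4 + A)*(16 + F - 4*A))
(y(1, Q)*(-70))*101 = ((64 - 4*1² + 4*2 + 1*2)*(-70))*101 = ((64 - 4*1 + 8 + 2)*(-70))*101 = ((64 - 4 + 8 + 2)*(-70))*101 = (70*(-70))*101 = -4900*101 = -494900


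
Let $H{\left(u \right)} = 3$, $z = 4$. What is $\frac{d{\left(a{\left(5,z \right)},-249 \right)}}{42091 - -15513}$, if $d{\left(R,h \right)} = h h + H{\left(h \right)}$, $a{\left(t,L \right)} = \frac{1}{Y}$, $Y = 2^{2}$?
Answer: $\frac{15501}{14401} \approx 1.0764$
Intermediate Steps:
$Y = 4$
$a{\left(t,L \right)} = \frac{1}{4}$
$d{\left(R,h \right)} = 3 + h^{2}$ ($d{\left(R,h \right)} = h h + 3 = h^{2} + 3 = 3 + h^{2}$)
$\frac{d{\left(a{\left(5,z \right)},-249 \right)}}{42091 - -15513} = \frac{3 + \left(-249\right)^{2}}{42091 - -15513} = \frac{3 + 62001}{42091 + 15513} = \frac{62004}{57604} = 62004 \cdot \frac{1}{57604} = \frac{15501}{14401}$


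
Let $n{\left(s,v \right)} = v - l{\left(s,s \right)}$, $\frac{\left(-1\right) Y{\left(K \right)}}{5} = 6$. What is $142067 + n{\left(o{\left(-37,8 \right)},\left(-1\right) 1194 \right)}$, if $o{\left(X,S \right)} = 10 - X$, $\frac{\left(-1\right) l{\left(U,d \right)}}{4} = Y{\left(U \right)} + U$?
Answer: $140941$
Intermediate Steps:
$Y{\left(K \right)} = -30$ ($Y{\left(K \right)} = \left(-5\right) 6 = -30$)
$l{\left(U,d \right)} = 120 - 4 U$ ($l{\left(U,d \right)} = - 4 \left(-30 + U\right) = 120 - 4 U$)
$n{\left(s,v \right)} = -120 + v + 4 s$ ($n{\left(s,v \right)} = v - \left(120 - 4 s\right) = v + \left(-120 + 4 s\right) = -120 + v + 4 s$)
$142067 + n{\left(o{\left(-37,8 \right)},\left(-1\right) 1194 \right)} = 142067 - \left(1314 - 4 \left(10 - -37\right)\right) = 142067 - \left(1314 - 4 \left(10 + 37\right)\right) = 142067 - 1126 = 140941$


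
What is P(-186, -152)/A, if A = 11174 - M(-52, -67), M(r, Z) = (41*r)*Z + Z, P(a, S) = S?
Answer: 152/131603 ≈ 0.0011550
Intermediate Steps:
M(r, Z) = Z + 41*Z*r (M(r, Z) = 41*Z*r + Z = Z + 41*Z*r)
A = -131603 (A = 11174 - (-67)*(1 + 41*(-52)) = 11174 - (-67)*(1 - 2132) = 11174 - (-67)*(-2131) = 11174 - 1*142777 = 11174 - 142777 = -131603)
P(-186, -152)/A = -152/(-131603) = -152*(-1/131603) = 152/131603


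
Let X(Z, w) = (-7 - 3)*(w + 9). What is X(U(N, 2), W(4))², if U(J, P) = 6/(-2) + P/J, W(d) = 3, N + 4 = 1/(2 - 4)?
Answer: 14400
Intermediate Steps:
N = -9/2 (N = -4 + 1/(2 - 4) = -4 + 1/(-2) = -4 - ½ = -9/2 ≈ -4.5000)
U(J, P) = -3 + P/J (U(J, P) = 6*(-½) + P/J = -3 + P/J)
X(Z, w) = -90 - 10*w (X(Z, w) = -10*(9 + w) = -90 - 10*w)
X(U(N, 2), W(4))² = (-90 - 10*3)² = (-90 - 30)² = (-120)² = 14400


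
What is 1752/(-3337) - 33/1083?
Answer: -669179/1204657 ≈ -0.55549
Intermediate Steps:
1752/(-3337) - 33/1083 = 1752*(-1/3337) - 33*1/1083 = -1752/3337 - 11/361 = -669179/1204657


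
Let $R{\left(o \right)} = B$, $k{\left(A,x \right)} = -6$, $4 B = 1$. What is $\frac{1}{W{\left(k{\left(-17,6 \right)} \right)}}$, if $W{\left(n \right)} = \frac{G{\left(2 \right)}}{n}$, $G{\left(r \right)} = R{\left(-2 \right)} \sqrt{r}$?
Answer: $- 12 \sqrt{2} \approx -16.971$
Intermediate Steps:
$B = \frac{1}{4}$ ($B = \frac{1}{4} \cdot 1 = \frac{1}{4} \approx 0.25$)
$R{\left(o \right)} = \frac{1}{4}$
$G{\left(r \right)} = \frac{\sqrt{r}}{4}$
$W{\left(n \right)} = \frac{\sqrt{2}}{4 n}$ ($W{\left(n \right)} = \frac{\frac{1}{4} \sqrt{2}}{n} = \frac{\sqrt{2}}{4 n}$)
$\frac{1}{W{\left(k{\left(-17,6 \right)} \right)}} = \frac{1}{\frac{1}{4} \sqrt{2} \frac{1}{-6}} = \frac{1}{\frac{1}{4} \sqrt{2} \left(- \frac{1}{6}\right)} = \frac{1}{\left(- \frac{1}{24}\right) \sqrt{2}} = - 12 \sqrt{2}$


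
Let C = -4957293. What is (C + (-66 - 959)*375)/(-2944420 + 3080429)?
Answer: -5341668/136009 ≈ -39.274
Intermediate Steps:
(C + (-66 - 959)*375)/(-2944420 + 3080429) = (-4957293 + (-66 - 959)*375)/(-2944420 + 3080429) = (-4957293 - 1025*375)/136009 = (-4957293 - 384375)*(1/136009) = -5341668*1/136009 = -5341668/136009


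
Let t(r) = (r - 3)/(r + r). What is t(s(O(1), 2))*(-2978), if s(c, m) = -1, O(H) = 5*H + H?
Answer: -5956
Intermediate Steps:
O(H) = 6*H
t(r) = (-3 + r)/(2*r) (t(r) = (-3 + r)/((2*r)) = (-3 + r)*(1/(2*r)) = (-3 + r)/(2*r))
t(s(O(1), 2))*(-2978) = ((½)*(-3 - 1)/(-1))*(-2978) = ((½)*(-1)*(-4))*(-2978) = 2*(-2978) = -5956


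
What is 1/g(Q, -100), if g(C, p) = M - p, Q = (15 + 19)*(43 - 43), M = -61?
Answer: 1/39 ≈ 0.025641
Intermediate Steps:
Q = 0 (Q = 34*0 = 0)
g(C, p) = -61 - p
1/g(Q, -100) = 1/(-61 - 1*(-100)) = 1/(-61 + 100) = 1/39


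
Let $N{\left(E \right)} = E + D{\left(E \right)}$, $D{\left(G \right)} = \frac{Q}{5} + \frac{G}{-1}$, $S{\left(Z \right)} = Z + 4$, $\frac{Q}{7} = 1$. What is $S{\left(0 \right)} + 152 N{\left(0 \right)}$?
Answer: $\frac{1084}{5} \approx 216.8$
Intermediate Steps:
$Q = 7$ ($Q = 7 \cdot 1 = 7$)
$S{\left(Z \right)} = 4 + Z$
$D{\left(G \right)} = \frac{7}{5} - G$ ($D{\left(G \right)} = \frac{7}{5} + \frac{G}{-1} = 7 \cdot \frac{1}{5} + G \left(-1\right) = \frac{7}{5} - G$)
$N{\left(E \right)} = \frac{7}{5}$ ($N{\left(E \right)} = E - \left(- \frac{7}{5} + E\right) = \frac{7}{5}$)
$S{\left(0 \right)} + 152 N{\left(0 \right)} = \left(4 + 0\right) + 152 \cdot \frac{7}{5} = 4 + \frac{1064}{5} = \frac{1084}{5}$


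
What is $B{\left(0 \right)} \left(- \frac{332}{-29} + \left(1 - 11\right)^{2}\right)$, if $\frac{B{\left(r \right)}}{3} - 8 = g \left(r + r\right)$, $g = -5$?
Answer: $\frac{77568}{29} \approx 2674.8$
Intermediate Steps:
$B{\left(r \right)} = 24 - 30 r$ ($B{\left(r \right)} = 24 + 3 \left(- 5 \left(r + r\right)\right) = 24 + 3 \left(- 5 \cdot 2 r\right) = 24 + 3 \left(- 10 r\right) = 24 - 30 r$)
$B{\left(0 \right)} \left(- \frac{332}{-29} + \left(1 - 11\right)^{2}\right) = \left(24 - 0\right) \left(- \frac{332}{-29} + \left(1 - 11\right)^{2}\right) = \left(24 + 0\right) \left(\left(-332\right) \left(- \frac{1}{29}\right) + \left(-10\right)^{2}\right) = 24 \left(\frac{332}{29} + 100\right) = 24 \cdot \frac{3232}{29} = \frac{77568}{29}$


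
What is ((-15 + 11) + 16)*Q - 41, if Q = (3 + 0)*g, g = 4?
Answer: 103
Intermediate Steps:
Q = 12 (Q = (3 + 0)*4 = 3*4 = 12)
((-15 + 11) + 16)*Q - 41 = ((-15 + 11) + 16)*12 - 41 = (-4 + 16)*12 - 41 = 12*12 - 41 = 144 - 41 = 103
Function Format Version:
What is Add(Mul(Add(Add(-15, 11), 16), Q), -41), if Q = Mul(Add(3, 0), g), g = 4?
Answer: 103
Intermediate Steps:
Q = 12 (Q = Mul(Add(3, 0), 4) = Mul(3, 4) = 12)
Add(Mul(Add(Add(-15, 11), 16), Q), -41) = Add(Mul(Add(Add(-15, 11), 16), 12), -41) = Add(Mul(Add(-4, 16), 12), -41) = Add(Mul(12, 12), -41) = Add(144, -41) = 103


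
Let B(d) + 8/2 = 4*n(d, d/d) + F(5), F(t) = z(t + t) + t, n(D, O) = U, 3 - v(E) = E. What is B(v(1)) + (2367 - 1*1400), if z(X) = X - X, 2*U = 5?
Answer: 978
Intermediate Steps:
U = 5/2 (U = (½)*5 = 5/2 ≈ 2.5000)
v(E) = 3 - E
z(X) = 0
n(D, O) = 5/2
F(t) = t (F(t) = 0 + t = t)
B(d) = 11 (B(d) = -4 + (4*(5/2) + 5) = -4 + (10 + 5) = -4 + 15 = 11)
B(v(1)) + (2367 - 1*1400) = 11 + (2367 - 1*1400) = 11 + (2367 - 1400) = 11 + 967 = 978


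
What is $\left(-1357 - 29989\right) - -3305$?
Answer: $-28041$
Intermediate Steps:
$\left(-1357 - 29989\right) - -3305 = -31346 + \left(3321 - 16\right) = -31346 + 3305 = -28041$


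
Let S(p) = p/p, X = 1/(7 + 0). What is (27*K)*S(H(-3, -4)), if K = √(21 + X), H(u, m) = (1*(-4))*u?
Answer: 54*√259/7 ≈ 124.15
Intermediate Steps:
X = ⅐ (X = 1/7 = ⅐ ≈ 0.14286)
H(u, m) = -4*u
S(p) = 1
K = 2*√259/7 (K = √(21 + ⅐) = √(148/7) = 2*√259/7 ≈ 4.5981)
(27*K)*S(H(-3, -4)) = (27*(2*√259/7))*1 = (54*√259/7)*1 = 54*√259/7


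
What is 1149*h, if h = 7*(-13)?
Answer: -104559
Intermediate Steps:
h = -91
1149*h = 1149*(-91) = -104559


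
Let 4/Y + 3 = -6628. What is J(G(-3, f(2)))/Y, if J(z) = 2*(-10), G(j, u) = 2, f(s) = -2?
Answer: 33155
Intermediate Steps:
J(z) = -20
Y = -4/6631 (Y = 4/(-3 - 6628) = 4/(-6631) = 4*(-1/6631) = -4/6631 ≈ -0.00060323)
J(G(-3, f(2)))/Y = -20/(-4/6631) = -20*(-6631/4) = 33155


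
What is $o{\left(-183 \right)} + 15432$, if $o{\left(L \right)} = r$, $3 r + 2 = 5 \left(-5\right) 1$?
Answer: $15423$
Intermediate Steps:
$r = -9$ ($r = - \frac{2}{3} + \frac{5 \left(-5\right) 1}{3} = - \frac{2}{3} + \frac{\left(-25\right) 1}{3} = - \frac{2}{3} + \frac{1}{3} \left(-25\right) = - \frac{2}{3} - \frac{25}{3} = -9$)
$o{\left(L \right)} = -9$
$o{\left(-183 \right)} + 15432 = -9 + 15432 = 15423$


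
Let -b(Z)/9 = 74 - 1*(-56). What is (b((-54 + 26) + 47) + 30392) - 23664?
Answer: 5558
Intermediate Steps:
b(Z) = -1170 (b(Z) = -9*(74 - 1*(-56)) = -9*(74 + 56) = -9*130 = -1170)
(b((-54 + 26) + 47) + 30392) - 23664 = (-1170 + 30392) - 23664 = 29222 - 23664 = 5558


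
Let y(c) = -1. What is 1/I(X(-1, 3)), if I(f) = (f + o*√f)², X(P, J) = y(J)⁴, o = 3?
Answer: 1/16 ≈ 0.062500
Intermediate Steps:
X(P, J) = 1 (X(P, J) = (-1)⁴ = 1)
I(f) = (f + 3*√f)²
1/I(X(-1, 3)) = 1/((1 + 3*√1)²) = 1/((1 + 3*1)²) = 1/((1 + 3)²) = 1/(4²) = 1/16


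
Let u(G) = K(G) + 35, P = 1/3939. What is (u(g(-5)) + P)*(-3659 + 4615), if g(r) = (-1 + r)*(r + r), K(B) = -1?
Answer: 128034212/3939 ≈ 32504.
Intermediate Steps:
g(r) = 2*r*(-1 + r) (g(r) = (-1 + r)*(2*r) = 2*r*(-1 + r))
P = 1/3939 ≈ 0.00025387
u(G) = 34 (u(G) = -1 + 35 = 34)
(u(g(-5)) + P)*(-3659 + 4615) = (34 + 1/3939)*(-3659 + 4615) = (133927/3939)*956 = 128034212/3939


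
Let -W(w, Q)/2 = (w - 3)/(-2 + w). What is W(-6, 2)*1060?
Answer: -2385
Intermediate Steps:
W(w, Q) = -2*(-3 + w)/(-2 + w) (W(w, Q) = -2*(w - 3)/(-2 + w) = -2*(-3 + w)/(-2 + w))
W(-6, 2)*1060 = (2*(3 - 1*(-6))/(-2 - 6))*1060 = (2*(3 + 6)/(-8))*1060 = (2*(-⅛)*9)*1060 = -9/4*1060 = -2385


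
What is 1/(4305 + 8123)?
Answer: 1/12428 ≈ 8.0463e-5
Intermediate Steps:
1/(4305 + 8123) = 1/12428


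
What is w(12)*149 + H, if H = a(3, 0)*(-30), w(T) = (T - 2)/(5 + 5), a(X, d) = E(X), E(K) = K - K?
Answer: 149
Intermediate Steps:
E(K) = 0
a(X, d) = 0
w(T) = -⅕ + T/10 (w(T) = (-2 + T)/10 = (-2 + T)*(⅒) = -⅕ + T/10)
H = 0 (H = 0*(-30) = 0)
w(12)*149 + H = (-⅕ + (⅒)*12)*149 + 0 = (-⅕ + 6/5)*149 + 0 = 1*149 + 0 = 149 + 0 = 149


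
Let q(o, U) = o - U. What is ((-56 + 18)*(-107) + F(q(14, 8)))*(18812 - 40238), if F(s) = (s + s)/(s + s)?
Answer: -87139542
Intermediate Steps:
F(s) = 1 (F(s) = (2*s)/((2*s)) = (2*s)*(1/(2*s)) = 1)
((-56 + 18)*(-107) + F(q(14, 8)))*(18812 - 40238) = ((-56 + 18)*(-107) + 1)*(18812 - 40238) = (-38*(-107) + 1)*(-21426) = (4066 + 1)*(-21426) = 4067*(-21426) = -87139542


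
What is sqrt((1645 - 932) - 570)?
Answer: sqrt(143) ≈ 11.958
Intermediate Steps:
sqrt((1645 - 932) - 570) = sqrt(713 - 570) = sqrt(143)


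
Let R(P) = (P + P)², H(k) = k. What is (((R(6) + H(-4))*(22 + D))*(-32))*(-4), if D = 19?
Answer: 734720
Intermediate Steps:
R(P) = 4*P² (R(P) = (2*P)² = 4*P²)
(((R(6) + H(-4))*(22 + D))*(-32))*(-4) = (((4*6² - 4)*(22 + 19))*(-32))*(-4) = (((4*36 - 4)*41)*(-32))*(-4) = (((144 - 4)*41)*(-32))*(-4) = ((140*41)*(-32))*(-4) = (5740*(-32))*(-4) = -183680*(-4) = 734720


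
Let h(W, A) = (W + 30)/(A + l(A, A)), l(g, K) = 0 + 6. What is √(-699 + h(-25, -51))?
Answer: 22*I*√13/3 ≈ 26.441*I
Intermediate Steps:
l(g, K) = 6
h(W, A) = (30 + W)/(6 + A) (h(W, A) = (W + 30)/(A + 6) = (30 + W)/(6 + A))
√(-699 + h(-25, -51)) = √(-699 + (30 - 25)/(6 - 51)) = √(-699 + 5/(-45)) = √(-699 - 1/45*5) = √(-699 - ⅑) = √(-6292/9) = 22*I*√13/3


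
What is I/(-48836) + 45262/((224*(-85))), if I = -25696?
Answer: -30735057/16604240 ≈ -1.8510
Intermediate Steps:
I/(-48836) + 45262/((224*(-85))) = -25696/(-48836) + 45262/((224*(-85))) = -25696*(-1/48836) + 45262/(-19040) = 6424/12209 + 45262*(-1/19040) = 6424/12209 - 3233/1360 = -30735057/16604240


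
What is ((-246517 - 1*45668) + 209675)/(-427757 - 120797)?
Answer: 41255/274277 ≈ 0.15041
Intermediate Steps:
((-246517 - 1*45668) + 209675)/(-427757 - 120797) = ((-246517 - 45668) + 209675)/(-548554) = (-292185 + 209675)*(-1/548554) = -82510*(-1/548554) = 41255/274277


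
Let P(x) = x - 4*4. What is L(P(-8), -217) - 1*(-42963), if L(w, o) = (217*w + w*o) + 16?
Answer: 42979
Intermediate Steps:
P(x) = -16 + x (P(x) = x - 16 = -16 + x)
L(w, o) = 16 + 217*w + o*w (L(w, o) = (217*w + o*w) + 16 = 16 + 217*w + o*w)
L(P(-8), -217) - 1*(-42963) = (16 + 217*(-16 - 8) - 217*(-16 - 8)) - 1*(-42963) = (16 + 217*(-24) - 217*(-24)) + 42963 = (16 - 5208 + 5208) + 42963 = 16 + 42963 = 42979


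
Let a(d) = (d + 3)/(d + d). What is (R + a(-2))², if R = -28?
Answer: 12769/16 ≈ 798.06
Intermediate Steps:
a(d) = (3 + d)/(2*d) (a(d) = (3 + d)/((2*d)) = (3 + d)*(1/(2*d)) = (3 + d)/(2*d))
(R + a(-2))² = (-28 + (½)*(3 - 2)/(-2))² = (-28 + (½)*(-½)*1)² = (-28 - ¼)² = (-113/4)² = 12769/16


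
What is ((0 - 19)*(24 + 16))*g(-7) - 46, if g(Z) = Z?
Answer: 5274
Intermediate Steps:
((0 - 19)*(24 + 16))*g(-7) - 46 = ((0 - 19)*(24 + 16))*(-7) - 46 = -19*40*(-7) - 46 = -760*(-7) - 46 = 5320 - 46 = 5274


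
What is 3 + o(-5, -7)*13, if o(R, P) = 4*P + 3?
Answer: -322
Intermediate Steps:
o(R, P) = 3 + 4*P
3 + o(-5, -7)*13 = 3 + (3 + 4*(-7))*13 = 3 + (3 - 28)*13 = 3 - 25*13 = 3 - 325 = -322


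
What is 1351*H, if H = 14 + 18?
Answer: 43232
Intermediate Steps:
H = 32
1351*H = 1351*32 = 43232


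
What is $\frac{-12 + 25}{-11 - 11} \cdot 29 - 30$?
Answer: $- \frac{1037}{22} \approx -47.136$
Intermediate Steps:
$\frac{-12 + 25}{-11 - 11} \cdot 29 - 30 = \frac{13}{-22} \cdot 29 - 30 = 13 \left(- \frac{1}{22}\right) 29 - 30 = \left(- \frac{13}{22}\right) 29 - 30 = - \frac{377}{22} - 30 = - \frac{1037}{22}$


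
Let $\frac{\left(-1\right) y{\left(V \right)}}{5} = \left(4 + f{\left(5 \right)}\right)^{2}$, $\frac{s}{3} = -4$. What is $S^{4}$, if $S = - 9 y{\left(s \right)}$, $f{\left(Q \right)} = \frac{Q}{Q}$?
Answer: $1601806640625$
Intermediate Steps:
$s = -12$ ($s = 3 \left(-4\right) = -12$)
$f{\left(Q \right)} = 1$
$y{\left(V \right)} = -125$ ($y{\left(V \right)} = - 5 \left(4 + 1\right)^{2} = - 5 \cdot 5^{2} = \left(-5\right) 25 = -125$)
$S = 1125$ ($S = \left(-9\right) \left(-125\right) = 1125$)
$S^{4} = 1125^{4} = 1601806640625$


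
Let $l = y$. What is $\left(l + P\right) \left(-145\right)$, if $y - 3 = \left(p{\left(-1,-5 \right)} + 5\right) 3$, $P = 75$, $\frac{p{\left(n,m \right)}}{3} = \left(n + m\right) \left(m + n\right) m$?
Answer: $221415$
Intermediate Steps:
$p{\left(n,m \right)} = 3 m \left(m + n\right)^{2}$ ($p{\left(n,m \right)} = 3 \left(n + m\right) \left(m + n\right) m = 3 \left(m + n\right) \left(m + n\right) m = 3 \left(m + n\right)^{2} m = 3 m \left(m + n\right)^{2}$)
$y = -1602$ ($y = 3 + \left(3 \left(-5\right) \left(-5 - 1\right)^{2} + 5\right) 3 = 3 + \left(3 \left(-5\right) \left(-6\right)^{2} + 5\right) 3 = 3 + \left(3 \left(-5\right) 36 + 5\right) 3 = 3 + \left(-540 + 5\right) 3 = 3 - 1605 = -1602$)
$l = -1602$
$\left(l + P\right) \left(-145\right) = \left(-1602 + 75\right) \left(-145\right) = \left(-1527\right) \left(-145\right) = 221415$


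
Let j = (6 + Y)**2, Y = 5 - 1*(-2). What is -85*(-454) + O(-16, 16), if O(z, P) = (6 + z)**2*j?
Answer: 55490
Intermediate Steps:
Y = 7 (Y = 5 + 2 = 7)
j = 169 (j = (6 + 7)**2 = 13**2 = 169)
O(z, P) = 169*(6 + z)**2 (O(z, P) = (6 + z)**2*169 = 169*(6 + z)**2)
-85*(-454) + O(-16, 16) = -85*(-454) + 169*(6 - 16)**2 = 38590 + 169*(-10)**2 = 38590 + 169*100 = 38590 + 16900 = 55490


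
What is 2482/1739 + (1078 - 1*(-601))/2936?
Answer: 10206933/5105704 ≈ 1.9991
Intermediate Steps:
2482/1739 + (1078 - 1*(-601))/2936 = 2482*(1/1739) + (1078 + 601)*(1/2936) = 2482/1739 + 1679*(1/2936) = 2482/1739 + 1679/2936 = 10206933/5105704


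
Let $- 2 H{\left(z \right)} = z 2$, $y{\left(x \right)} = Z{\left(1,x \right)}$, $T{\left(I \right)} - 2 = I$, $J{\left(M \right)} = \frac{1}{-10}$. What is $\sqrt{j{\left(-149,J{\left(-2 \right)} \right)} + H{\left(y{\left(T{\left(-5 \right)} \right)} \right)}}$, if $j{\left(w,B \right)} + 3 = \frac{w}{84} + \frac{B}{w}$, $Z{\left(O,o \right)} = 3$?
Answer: $\frac{i \sqrt{7610400735}}{31290} \approx 2.788 i$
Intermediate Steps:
$J{\left(M \right)} = - \frac{1}{10}$
$T{\left(I \right)} = 2 + I$
$y{\left(x \right)} = 3$
$j{\left(w,B \right)} = -3 + \frac{w}{84} + \frac{B}{w}$ ($j{\left(w,B \right)} = -3 + \left(\frac{w}{84} + \frac{B}{w}\right) = -3 + \frac{w}{84} + \frac{B}{w}$)
$H{\left(z \right)} = - z$ ($H{\left(z \right)} = - \frac{z 2}{2} = - \frac{2 z}{2} = - z$)
$\sqrt{j{\left(-149,J{\left(-2 \right)} \right)} + H{\left(y{\left(T{\left(-5 \right)} \right)} \right)}} = \sqrt{\left(-3 + \frac{1}{84} \left(-149\right) - \frac{1}{10 \left(-149\right)}\right) - 3} = \sqrt{\left(-3 - \frac{149}{84} - - \frac{1}{1490}\right) - 3} = \sqrt{\left(-3 - \frac{149}{84} + \frac{1}{1490}\right) - 3} = \sqrt{- \frac{298703}{62580} - 3} = \sqrt{- \frac{486443}{62580}} = \frac{i \sqrt{7610400735}}{31290}$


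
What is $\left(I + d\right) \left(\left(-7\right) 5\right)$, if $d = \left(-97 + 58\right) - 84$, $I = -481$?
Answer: $21140$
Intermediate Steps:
$d = -123$ ($d = -39 - 84 = -123$)
$\left(I + d\right) \left(\left(-7\right) 5\right) = \left(-481 - 123\right) \left(\left(-7\right) 5\right) = \left(-604\right) \left(-35\right) = 21140$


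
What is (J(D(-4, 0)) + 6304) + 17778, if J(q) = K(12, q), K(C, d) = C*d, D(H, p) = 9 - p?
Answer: 24190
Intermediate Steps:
J(q) = 12*q
(J(D(-4, 0)) + 6304) + 17778 = (12*(9 - 1*0) + 6304) + 17778 = (12*(9 + 0) + 6304) + 17778 = (12*9 + 6304) + 17778 = (108 + 6304) + 17778 = 6412 + 17778 = 24190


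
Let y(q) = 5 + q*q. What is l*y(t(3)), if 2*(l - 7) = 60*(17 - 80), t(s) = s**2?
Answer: -161938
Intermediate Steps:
l = -1883 (l = 7 + (60*(17 - 80))/2 = 7 + (60*(-63))/2 = 7 + (1/2)*(-3780) = 7 - 1890 = -1883)
y(q) = 5 + q**2
l*y(t(3)) = -1883*(5 + (3**2)**2) = -1883*(5 + 9**2) = -1883*(5 + 81) = -1883*86 = -161938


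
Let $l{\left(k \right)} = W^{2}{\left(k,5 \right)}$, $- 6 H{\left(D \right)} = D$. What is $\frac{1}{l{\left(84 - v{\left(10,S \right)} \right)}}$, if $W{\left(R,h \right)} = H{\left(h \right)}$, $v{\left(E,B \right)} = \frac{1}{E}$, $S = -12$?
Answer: $\frac{36}{25} \approx 1.44$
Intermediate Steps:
$H{\left(D \right)} = - \frac{D}{6}$
$W{\left(R,h \right)} = - \frac{h}{6}$
$l{\left(k \right)} = \frac{25}{36}$ ($l{\left(k \right)} = \left(\left(- \frac{1}{6}\right) 5\right)^{2} = \left(- \frac{5}{6}\right)^{2} = \frac{25}{36}$)
$\frac{1}{l{\left(84 - v{\left(10,S \right)} \right)}} = \frac{1}{\frac{25}{36}} = \frac{36}{25}$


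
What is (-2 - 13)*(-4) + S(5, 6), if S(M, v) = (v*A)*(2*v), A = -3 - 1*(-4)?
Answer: 132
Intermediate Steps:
A = 1 (A = -3 + 4 = 1)
S(M, v) = 2*v**2 (S(M, v) = (v*1)*(2*v) = v*(2*v) = 2*v**2)
(-2 - 13)*(-4) + S(5, 6) = (-2 - 13)*(-4) + 2*6**2 = -15*(-4) + 2*36 = 60 + 72 = 132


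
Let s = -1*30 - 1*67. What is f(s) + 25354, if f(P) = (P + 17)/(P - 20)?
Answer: 2966498/117 ≈ 25355.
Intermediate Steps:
s = -97 (s = -30 - 67 = -97)
f(P) = (17 + P)/(-20 + P)
f(s) + 25354 = (17 - 97)/(-20 - 97) + 25354 = -80/(-117) + 25354 = -1/117*(-80) + 25354 = 80/117 + 25354 = 2966498/117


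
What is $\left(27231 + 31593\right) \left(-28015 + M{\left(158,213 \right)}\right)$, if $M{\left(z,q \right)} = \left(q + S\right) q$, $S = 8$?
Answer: $1121067792$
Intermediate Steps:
$M{\left(z,q \right)} = q \left(8 + q\right)$ ($M{\left(z,q \right)} = \left(q + 8\right) q = \left(8 + q\right) q = q \left(8 + q\right)$)
$\left(27231 + 31593\right) \left(-28015 + M{\left(158,213 \right)}\right) = \left(27231 + 31593\right) \left(-28015 + 213 \left(8 + 213\right)\right) = 58824 \left(-28015 + 213 \cdot 221\right) = 58824 \left(-28015 + 47073\right) = 58824 \cdot 19058 = 1121067792$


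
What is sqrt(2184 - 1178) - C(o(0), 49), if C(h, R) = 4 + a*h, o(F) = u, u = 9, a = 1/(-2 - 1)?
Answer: -1 + sqrt(1006) ≈ 30.717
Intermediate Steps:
a = -1/3 (a = 1/(-3) = -1/3 ≈ -0.33333)
o(F) = 9
C(h, R) = 4 - h/3
sqrt(2184 - 1178) - C(o(0), 49) = sqrt(2184 - 1178) - (4 - 1/3*9) = sqrt(1006) - (4 - 3) = sqrt(1006) - 1*1 = sqrt(1006) - 1 = -1 + sqrt(1006)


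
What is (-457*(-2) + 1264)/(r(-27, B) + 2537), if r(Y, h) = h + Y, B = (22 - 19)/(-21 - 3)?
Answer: 1936/2231 ≈ 0.86777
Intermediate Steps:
B = -⅛ (B = 3/(-24) = 3*(-1/24) = -⅛ ≈ -0.12500)
r(Y, h) = Y + h
(-457*(-2) + 1264)/(r(-27, B) + 2537) = (-457*(-2) + 1264)/((-27 - ⅛) + 2537) = (914 + 1264)/(-217/8 + 2537) = 2178/(20079/8) = 2178*(8/20079) = 1936/2231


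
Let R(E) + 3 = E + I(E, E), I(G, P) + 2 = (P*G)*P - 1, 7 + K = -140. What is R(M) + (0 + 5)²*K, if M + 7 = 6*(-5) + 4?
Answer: -39651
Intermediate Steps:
K = -147 (K = -7 - 140 = -147)
I(G, P) = -3 + G*P² (I(G, P) = -2 + ((P*G)*P - 1) = -2 + ((G*P)*P - 1) = -2 + (G*P² - 1) = -2 + (-1 + G*P²) = -3 + G*P²)
M = -33 (M = -7 + (6*(-5) + 4) = -7 + (-30 + 4) = -7 - 26 = -33)
R(E) = -6 + E + E³ (R(E) = -3 + (E + (-3 + E*E²)) = -3 + (E + (-3 + E³)) = -3 + (-3 + E + E³) = -6 + E + E³)
R(M) + (0 + 5)²*K = (-6 - 33 + (-33)³) + (0 + 5)²*(-147) = (-6 - 33 - 35937) + 5²*(-147) = -35976 + 25*(-147) = -35976 - 3675 = -39651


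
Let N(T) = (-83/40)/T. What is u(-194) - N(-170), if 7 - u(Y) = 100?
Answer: -632483/6800 ≈ -93.012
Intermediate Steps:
N(T) = -83/(40*T) (N(T) = (-83*1/40)/T = -83/(40*T))
u(Y) = -93 (u(Y) = 7 - 1*100 = 7 - 100 = -93)
u(-194) - N(-170) = -93 - (-83)/(40*(-170)) = -93 - (-83)*(-1)/(40*170) = -93 - 1*83/6800 = -93 - 83/6800 = -632483/6800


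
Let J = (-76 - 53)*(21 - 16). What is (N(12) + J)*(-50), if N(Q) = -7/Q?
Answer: 193675/6 ≈ 32279.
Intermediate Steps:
J = -645 (J = -129*5 = -645)
(N(12) + J)*(-50) = (-7/12 - 645)*(-50) = -7747/12*(-50) = 193675/6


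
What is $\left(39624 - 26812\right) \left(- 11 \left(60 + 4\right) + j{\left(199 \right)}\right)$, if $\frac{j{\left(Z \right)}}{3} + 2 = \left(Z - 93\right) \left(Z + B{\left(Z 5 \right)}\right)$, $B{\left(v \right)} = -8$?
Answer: $769078736$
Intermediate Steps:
$j{\left(Z \right)} = -6 + 3 \left(-93 + Z\right) \left(-8 + Z\right)$ ($j{\left(Z \right)} = -6 + 3 \left(Z - 93\right) \left(Z - 8\right) = -6 + 3 \left(-93 + Z\right) \left(-8 + Z\right)$)
$\left(39624 - 26812\right) \left(- 11 \left(60 + 4\right) + j{\left(199 \right)}\right) = \left(39624 - 26812\right) \left(- 11 \left(60 + 4\right) + \left(2226 - 60297 + 3 \cdot 199^{2}\right)\right) = 12812 \left(\left(-11\right) 64 + \left(2226 - 60297 + 3 \cdot 39601\right)\right) = 12812 \left(-704 + \left(2226 - 60297 + 118803\right)\right) = 12812 \left(-704 + 60732\right) = 12812 \cdot 60028 = 769078736$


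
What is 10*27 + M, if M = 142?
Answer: 412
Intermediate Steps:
10*27 + M = 10*27 + 142 = 270 + 142 = 412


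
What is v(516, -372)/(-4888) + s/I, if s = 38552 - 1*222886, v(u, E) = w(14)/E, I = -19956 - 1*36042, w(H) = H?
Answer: 27931827683/8485264944 ≈ 3.2918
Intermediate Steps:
I = -55998 (I = -19956 - 36042 = -55998)
v(u, E) = 14/E
s = -184334 (s = 38552 - 222886 = -184334)
v(516, -372)/(-4888) + s/I = (14/(-372))/(-4888) - 184334/(-55998) = (14*(-1/372))*(-1/4888) - 184334*(-1/55998) = -7/186*(-1/4888) + 92167/27999 = 7/909168 + 92167/27999 = 27931827683/8485264944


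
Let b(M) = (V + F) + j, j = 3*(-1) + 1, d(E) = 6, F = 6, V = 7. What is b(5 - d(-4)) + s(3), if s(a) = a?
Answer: 14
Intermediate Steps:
j = -2 (j = -3 + 1 = -2)
b(M) = 11 (b(M) = (7 + 6) - 2 = 13 - 2 = 11)
b(5 - d(-4)) + s(3) = 11 + 3 = 14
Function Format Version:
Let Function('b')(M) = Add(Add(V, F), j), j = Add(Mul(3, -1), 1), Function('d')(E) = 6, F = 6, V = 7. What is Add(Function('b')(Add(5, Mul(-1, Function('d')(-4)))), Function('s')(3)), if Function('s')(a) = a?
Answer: 14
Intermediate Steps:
j = -2 (j = Add(-3, 1) = -2)
Function('b')(M) = 11 (Function('b')(M) = Add(Add(7, 6), -2) = Add(13, -2) = 11)
Add(Function('b')(Add(5, Mul(-1, Function('d')(-4)))), Function('s')(3)) = Add(11, 3) = 14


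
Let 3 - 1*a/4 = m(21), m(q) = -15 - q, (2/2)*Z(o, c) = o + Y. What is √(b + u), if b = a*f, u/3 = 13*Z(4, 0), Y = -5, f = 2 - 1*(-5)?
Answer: 9*√13 ≈ 32.450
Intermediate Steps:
f = 7 (f = 2 + 5 = 7)
Z(o, c) = -5 + o (Z(o, c) = o - 5 = -5 + o)
a = 156 (a = 12 - 4*(-15 - 1*21) = 12 - 4*(-15 - 21) = 12 - 4*(-36) = 12 + 144 = 156)
u = -39 (u = 3*(13*(-5 + 4)) = 3*(13*(-1)) = 3*(-13) = -39)
b = 1092 (b = 156*7 = 1092)
√(b + u) = √(1092 - 39) = √1053 = 9*√13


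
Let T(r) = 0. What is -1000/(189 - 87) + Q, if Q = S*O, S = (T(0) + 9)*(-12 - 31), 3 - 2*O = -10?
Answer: -257581/102 ≈ -2525.3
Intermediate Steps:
O = 13/2 (O = 3/2 - 1/2*(-10) = 3/2 + 5 = 13/2 ≈ 6.5000)
S = -387 (S = (0 + 9)*(-12 - 31) = 9*(-43) = -387)
Q = -5031/2 (Q = -387*13/2 = -5031/2 ≈ -2515.5)
-1000/(189 - 87) + Q = -1000/(189 - 87) - 5031/2 = -1000/102 - 5031/2 = (1/102)*(-1000) - 5031/2 = -500/51 - 5031/2 = -257581/102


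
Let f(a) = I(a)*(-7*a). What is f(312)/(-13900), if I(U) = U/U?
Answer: 546/3475 ≈ 0.15712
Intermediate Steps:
I(U) = 1
f(a) = -7*a (f(a) = 1*(-7*a) = -7*a)
f(312)/(-13900) = -7*312/(-13900) = -2184*(-1/13900) = 546/3475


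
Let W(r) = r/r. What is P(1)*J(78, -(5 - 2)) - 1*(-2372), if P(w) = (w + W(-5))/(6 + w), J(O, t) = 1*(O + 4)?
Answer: 16768/7 ≈ 2395.4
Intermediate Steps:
J(O, t) = 4 + O (J(O, t) = 1*(4 + O) = 4 + O)
W(r) = 1
P(w) = (1 + w)/(6 + w) (P(w) = (w + 1)/(6 + w) = (1 + w)/(6 + w))
P(1)*J(78, -(5 - 2)) - 1*(-2372) = ((1 + 1)/(6 + 1))*(4 + 78) - 1*(-2372) = (2/7)*82 + 2372 = 164/7 + 2372 = 16768/7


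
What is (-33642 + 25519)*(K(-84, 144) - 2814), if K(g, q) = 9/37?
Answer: 845677407/37 ≈ 2.2856e+7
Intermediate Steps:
K(g, q) = 9/37 (K(g, q) = 9*(1/37) = 9/37)
(-33642 + 25519)*(K(-84, 144) - 2814) = (-33642 + 25519)*(9/37 - 2814) = -8123*(-104109/37) = 845677407/37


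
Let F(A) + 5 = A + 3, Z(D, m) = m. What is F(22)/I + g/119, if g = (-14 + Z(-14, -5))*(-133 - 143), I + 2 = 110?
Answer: 142183/3213 ≈ 44.252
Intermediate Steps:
F(A) = -2 + A (F(A) = -5 + (A + 3) = -5 + (3 + A) = -2 + A)
I = 108 (I = -2 + 110 = 108)
g = 5244 (g = (-14 - 5)*(-133 - 143) = -19*(-276) = 5244)
F(22)/I + g/119 = (-2 + 22)/108 + 5244/119 = 20*(1/108) + 5244*(1/119) = 5/27 + 5244/119 = 142183/3213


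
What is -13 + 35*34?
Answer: 1177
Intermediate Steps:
-13 + 35*34 = -13 + 1190 = 1177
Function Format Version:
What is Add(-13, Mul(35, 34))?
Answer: 1177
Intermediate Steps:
Add(-13, Mul(35, 34)) = Add(-13, 1190) = 1177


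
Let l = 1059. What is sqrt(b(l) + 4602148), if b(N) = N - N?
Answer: 2*sqrt(1150537) ≈ 2145.3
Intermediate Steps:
b(N) = 0
sqrt(b(l) + 4602148) = sqrt(0 + 4602148) = sqrt(4602148) = 2*sqrt(1150537)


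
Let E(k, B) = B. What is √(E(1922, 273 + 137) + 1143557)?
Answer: √1143967 ≈ 1069.6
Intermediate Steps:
√(E(1922, 273 + 137) + 1143557) = √((273 + 137) + 1143557) = √(410 + 1143557) = √1143967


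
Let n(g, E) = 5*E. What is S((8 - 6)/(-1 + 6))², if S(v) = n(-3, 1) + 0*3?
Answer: 25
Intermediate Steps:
S(v) = 5 (S(v) = 5*1 + 0*3 = 5 + 0 = 5)
S((8 - 6)/(-1 + 6))² = 5² = 25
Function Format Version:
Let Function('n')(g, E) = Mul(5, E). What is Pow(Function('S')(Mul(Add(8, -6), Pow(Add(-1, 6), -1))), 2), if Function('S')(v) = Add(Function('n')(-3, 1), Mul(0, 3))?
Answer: 25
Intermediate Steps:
Function('S')(v) = 5 (Function('S')(v) = Add(Mul(5, 1), Mul(0, 3)) = Add(5, 0) = 5)
Pow(Function('S')(Mul(Add(8, -6), Pow(Add(-1, 6), -1))), 2) = Pow(5, 2) = 25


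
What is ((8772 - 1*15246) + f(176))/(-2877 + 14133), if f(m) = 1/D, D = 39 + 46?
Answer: -550289/956760 ≈ -0.57516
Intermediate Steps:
D = 85
f(m) = 1/85
((8772 - 1*15246) + f(176))/(-2877 + 14133) = ((8772 - 1*15246) + 1/85)/(-2877 + 14133) = ((8772 - 15246) + 1/85)/11256 = (-6474 + 1/85)*(1/11256) = -550289/85*1/11256 = -550289/956760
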